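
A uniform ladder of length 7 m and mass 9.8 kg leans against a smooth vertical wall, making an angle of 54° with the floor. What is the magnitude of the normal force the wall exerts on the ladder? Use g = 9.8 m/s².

Taking torques about the foot of the ladder:
Ladder weight 9.8×9.8 = 96.04 N acts at 3.5 m along the ladder; its horizontal arm is 3.5·cos54° = 2.057 m → τ = 197.6 N·m clockwise.
Wall normal N acts horizontally at the top; its moment arm is the height L sinθ = 7·sin54° = 5.663 m, counterclockwise.
For rotational equilibrium, N × 5.663 = 197.6, so N = 34.9 N.

N_wall ≈ 34.9 N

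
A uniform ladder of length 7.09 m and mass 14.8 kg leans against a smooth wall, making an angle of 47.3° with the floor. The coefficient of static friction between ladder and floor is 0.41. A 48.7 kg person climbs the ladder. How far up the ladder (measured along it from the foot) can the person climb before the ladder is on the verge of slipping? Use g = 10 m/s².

Sum moments about the foot of the ladder (the floor normal and friction both act there and drop out).
Ladder weight 14.8×10 = 148 N acts at 3.545 m along the ladder; its horizontal arm is 3.545·cos47.3° = 2.404 m → τ = 355.8 N·m clockwise.
Person weight 48.7×10 = 487 N at distance d → arm d·cos47.3° → τ = 487·d·0.6782 clockwise.
Wall normal N at the top has arm L sinθ = 5.211 m counterclockwise, so Στ = 0 gives N·5.211 = 355.8 + 330.3·d.
ΣFy = 0 ⇒ N_floor = 635 N, so the maximum friction is μ_s·N_floor = 0.41×635 = 260.3 N. ΣFx = 0 ⇒ N_wall = f, so at the slipping point N = 260.3 N.
Substituting: 260.3×5.211 = 355.8 + 330.3·d ⇒ d = (1356 − 355.8) / 330.3 = 3.03 m.

d ≈ 3.03 m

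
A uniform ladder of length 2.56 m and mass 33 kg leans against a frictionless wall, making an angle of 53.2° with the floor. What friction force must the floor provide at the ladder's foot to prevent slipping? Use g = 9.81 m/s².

Taking torques about the foot of the ladder:
Ladder weight 33×9.81 = 323.7 N acts at 1.28 m along the ladder; its horizontal arm is 1.28·cos53.2° = 0.7668 m → τ = 248.2 N·m clockwise.
Wall normal N acts horizontally at the top; its moment arm is the height L sinθ = 2.56·sin53.2° = 2.05 m, counterclockwise.
For rotational equilibrium, N × 2.05 = 248.2, so N = 121 N.
ΣFx = 0: friction at the foot balances the wall's push, so f = N_wall = 121 N.

f ≈ 121 N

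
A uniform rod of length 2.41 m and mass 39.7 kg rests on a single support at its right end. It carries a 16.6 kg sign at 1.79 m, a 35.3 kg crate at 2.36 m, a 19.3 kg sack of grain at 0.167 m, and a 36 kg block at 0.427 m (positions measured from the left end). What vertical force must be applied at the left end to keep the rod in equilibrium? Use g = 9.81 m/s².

Take moments about the right end.
Beam weight: 39.7 × 9.81 = 389.5 N down at 1.205 m → arm 1.205 m, τ = 389.5 × 1.205 = 469.3 N·m counterclockwise.
Sign: 16.6 × 9.81 = 162.8 N down at 1.79 m → arm 0.62 m, τ = 162.8 × 0.62 = 100.9 N·m counterclockwise.
Crate: 35.3 × 9.81 = 346.3 N down at 2.36 m → arm 0.05 m, τ = 346.3 × 0.05 = 17.32 N·m counterclockwise.
Sack of grain: 19.3 × 9.81 = 189.3 N down at 0.167 m → arm 2.243 m, τ = 189.3 × 2.243 = 424.6 N·m counterclockwise.
Block: 36 × 9.81 = 353.2 N down at 0.427 m → arm 1.983 m, τ = 353.2 × 1.983 = 700.4 N·m counterclockwise.
Net moment of the loads = 1713 N·m counterclockwise.
The upward force F acts at the left end, arm 2.41 m, giving F × 2.41 clockwise.
Balancing moments: F × 2.41 = 1713, giving F = 1713 / 2.41 = 711 N.

F ≈ 711 N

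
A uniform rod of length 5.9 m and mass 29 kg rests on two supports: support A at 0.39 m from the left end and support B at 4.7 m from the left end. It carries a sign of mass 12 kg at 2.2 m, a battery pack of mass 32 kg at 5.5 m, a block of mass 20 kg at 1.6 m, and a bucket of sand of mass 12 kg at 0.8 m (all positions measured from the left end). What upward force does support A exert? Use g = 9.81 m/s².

Taking torques about support B:
Beam weight: 29 × 9.81 = 284.5 N down at 2.95 m → arm 1.75 m, τ = 284.5 × 1.75 = 497.9 N·m counterclockwise.
Sign: 12 × 9.81 = 117.7 N down at 2.2 m → arm 2.5 m, τ = 117.7 × 2.5 = 294.2 N·m counterclockwise.
Battery pack: 32 × 9.81 = 313.9 N down at 5.5 m → arm 0.8 m, τ = 313.9 × 0.8 = 251.1 N·m clockwise.
Block: 20 × 9.81 = 196.2 N down at 1.6 m → arm 3.1 m, τ = 196.2 × 3.1 = 608.2 N·m counterclockwise.
Bucket of sand: 12 × 9.81 = 117.7 N down at 0.8 m → arm 3.9 m, τ = 117.7 × 3.9 = 459 N·m counterclockwise.
Net load moment about support B = 1608 N·m counterclockwise.
Reaction R at support A is upward at 0.39 m, arm 4.31 m → moment R × 4.31 clockwise.
Setting net torque to zero: R × 4.31 = 1608 → R = 373 N.

R_A ≈ 373 N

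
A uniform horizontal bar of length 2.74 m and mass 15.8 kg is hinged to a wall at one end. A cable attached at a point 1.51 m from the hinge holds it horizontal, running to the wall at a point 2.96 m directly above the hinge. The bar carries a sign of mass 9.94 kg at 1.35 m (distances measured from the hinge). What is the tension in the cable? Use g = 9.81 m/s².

T ≈ 256 N

About the hinge:
Beam weight: 15.8 × 9.81 = 155 N down at 1.37 m → arm 1.37 m, τ = 155 × 1.37 = 212.4 N·m clockwise.
Sign: 9.94 × 9.81 = 97.51 N down at 1.35 m → arm 1.35 m, τ = 97.51 × 1.35 = 131.6 N·m clockwise.
Total clockwise load moment = 344 N·m.
The cable tension T acts at 1.51 m; only its component perpendicular to the bar, T sinθ, produces torque. sinθ = h/√(h²+d²) = 2.96/√(2.96²+1.51²) = 0.8908.
Setting net torque to zero: T × 1.51 × 0.8908 = 344 → T = 344 / 1.345 = 256 N.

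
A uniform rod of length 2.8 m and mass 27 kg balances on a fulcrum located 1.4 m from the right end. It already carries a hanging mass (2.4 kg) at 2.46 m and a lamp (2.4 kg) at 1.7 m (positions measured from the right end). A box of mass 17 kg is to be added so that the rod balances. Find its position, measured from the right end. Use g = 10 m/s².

Taking torques about the fulcrum (at 1.4 m from the right end):
Beam weight: acts at the fulcrum, moment arm 0 → no torque.
Hanging mass: 2.4 × 10 = 24 N down at 2.46 m → arm 1.06 m, τ = 24 × 1.06 = 25.44 N·m counterclockwise.
Lamp: 2.4 × 10 = 24 N down at 1.7 m → arm 0.3 m, τ = 24 × 0.3 = 7.2 N·m counterclockwise.
Net moment of existing loads = 32.64 N·m counterclockwise.
The box weighs 17 × 10 = 170 N and must supply an equal clockwise moment, so its lever arm about the fulcrum is 32.64 / 170 = 0.192 m.
That puts it at 1.4 − 0.192 = 1.21 m from the right end.

x ≈ 1.21 m from the right end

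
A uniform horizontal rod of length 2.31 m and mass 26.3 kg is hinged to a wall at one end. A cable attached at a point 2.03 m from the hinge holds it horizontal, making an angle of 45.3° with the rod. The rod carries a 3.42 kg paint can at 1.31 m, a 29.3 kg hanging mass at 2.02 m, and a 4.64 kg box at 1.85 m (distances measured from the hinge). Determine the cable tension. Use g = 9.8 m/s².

Sum moments about the hinge (the unknown hinge reaction has zero arm there).
Beam weight: 26.3 × 9.8 = 257.7 N down at 1.155 m → arm 1.155 m, τ = 257.7 × 1.155 = 297.6 N·m clockwise.
Paint can: 3.42 × 9.8 = 33.52 N down at 1.31 m → arm 1.31 m, τ = 33.52 × 1.31 = 43.91 N·m clockwise.
Hanging mass: 29.3 × 9.8 = 287.1 N down at 2.02 m → arm 2.02 m, τ = 287.1 × 2.02 = 579.9 N·m clockwise.
Box: 4.64 × 9.8 = 45.47 N down at 1.85 m → arm 1.85 m, τ = 45.47 × 1.85 = 84.12 N·m clockwise.
Total clockwise load moment = 1006 N·m.
The cable tension T acts at 2.03 m; only its component perpendicular to the rod, T sinθ, produces torque. sin 45.3° = 0.7108.
Setting net torque to zero: T × 2.03 × 0.7108 = 1006 → T = 1006 / 1.443 = 697 N.

T ≈ 697 N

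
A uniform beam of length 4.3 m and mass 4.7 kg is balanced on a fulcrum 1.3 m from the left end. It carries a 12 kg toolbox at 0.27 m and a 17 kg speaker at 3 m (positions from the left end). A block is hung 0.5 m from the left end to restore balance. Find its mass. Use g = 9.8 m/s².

m ≈ 25.7 kg

Taking torques about the fulcrum (at 1.3 m from the left end):
Beam weight: 4.7 × 9.8 = 46.06 N down at 2.15 m → arm 0.85 m, τ = 46.06 × 0.85 = 39.15 N·m clockwise.
Toolbox: 12 × 9.8 = 117.6 N down at 0.27 m → arm 1.03 m, τ = 117.6 × 1.03 = 121.1 N·m counterclockwise.
Speaker: 17 × 9.8 = 166.6 N down at 3 m → arm 1.7 m, τ = 166.6 × 1.7 = 283.2 N·m clockwise.
Net moment of known loads = 201.2 N·m clockwise.
An unknown mass m at 0.5 m has arm 0.8 m; its moment is m·g·0.8 counterclockwise.
For rotational equilibrium, m × 9.8 × 0.8 = 201.2, so m = 201.2 / (9.8 × 0.8) = 25.7 kg.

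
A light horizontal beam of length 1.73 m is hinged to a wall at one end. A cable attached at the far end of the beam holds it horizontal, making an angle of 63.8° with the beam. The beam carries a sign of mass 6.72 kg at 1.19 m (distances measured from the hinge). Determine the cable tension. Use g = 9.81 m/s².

T ≈ 50.5 N

Take moments about the hinge.
Sign: 6.72 × 9.81 = 65.92 N down at 1.19 m → arm 1.19 m, τ = 65.92 × 1.19 = 78.44 N·m clockwise.
Total clockwise load moment = 78.44 N·m.
The cable tension T acts at 1.73 m; only its component perpendicular to the beam, T sinθ, produces torque. sin 63.8° = 0.8973.
Balancing moments: T × 1.73 × 0.8973 = 78.44, giving T = 78.44 / 1.552 = 50.5 N.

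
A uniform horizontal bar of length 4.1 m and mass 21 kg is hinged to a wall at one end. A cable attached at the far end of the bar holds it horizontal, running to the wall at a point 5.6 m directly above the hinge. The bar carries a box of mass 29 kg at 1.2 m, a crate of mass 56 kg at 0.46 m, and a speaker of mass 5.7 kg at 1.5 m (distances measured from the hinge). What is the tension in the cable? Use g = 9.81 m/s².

Sum moments about the hinge (the unknown hinge reaction has zero arm there).
Beam weight: 21 × 9.81 = 206 N down at 2.05 m → arm 2.05 m, τ = 206 × 2.05 = 422.3 N·m clockwise.
Box: 29 × 9.81 = 284.5 N down at 1.2 m → arm 1.2 m, τ = 284.5 × 1.2 = 341.4 N·m clockwise.
Crate: 56 × 9.81 = 549.4 N down at 0.46 m → arm 0.46 m, τ = 549.4 × 0.46 = 252.7 N·m clockwise.
Speaker: 5.7 × 9.81 = 55.92 N down at 1.5 m → arm 1.5 m, τ = 55.92 × 1.5 = 83.88 N·m clockwise.
Total clockwise load moment = 1100 N·m.
The cable tension T acts at 4.1 m; only its component perpendicular to the bar, T sinθ, produces torque. sinθ = h/√(h²+d²) = 5.6/√(5.6²+4.1²) = 0.8069.
For rotational equilibrium, T × 4.1 × 0.8069 = 1100, so T = 1100 / 3.308 = 333 N.

T ≈ 333 N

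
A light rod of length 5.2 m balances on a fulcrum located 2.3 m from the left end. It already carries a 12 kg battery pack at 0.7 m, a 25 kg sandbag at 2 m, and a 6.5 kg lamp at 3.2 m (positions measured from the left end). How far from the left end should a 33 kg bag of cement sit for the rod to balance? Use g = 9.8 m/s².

x ≈ 2.93 m from the left end

About the fulcrum (at 2.3 m from the left end):
Battery pack: 12 × 9.8 = 117.6 N down at 0.7 m → arm 1.6 m, τ = 117.6 × 1.6 = 188.2 N·m counterclockwise.
Sandbag: 25 × 9.8 = 245 N down at 2 m → arm 0.3 m, τ = 245 × 0.3 = 73.5 N·m counterclockwise.
Lamp: 6.5 × 9.8 = 63.7 N down at 3.2 m → arm 0.9 m, τ = 63.7 × 0.9 = 57.33 N·m clockwise.
Net moment of existing loads = 204.4 N·m counterclockwise.
The bag of cement weighs 33 × 9.8 = 323.4 N and must supply an equal clockwise moment, so its lever arm about the fulcrum is 204.4 / 323.4 = 0.632 m.
That puts it at 2.3 + 0.632 = 2.93 m from the left end.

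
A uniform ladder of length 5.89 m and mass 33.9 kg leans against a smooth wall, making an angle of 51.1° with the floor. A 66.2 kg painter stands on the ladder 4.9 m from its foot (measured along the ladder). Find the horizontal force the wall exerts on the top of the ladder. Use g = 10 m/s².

Choose the foot of the ladder as the axis so the floor normal and friction both act there and drop out.
Ladder weight 33.9×10 = 339 N acts at 2.945 m along the ladder; its horizontal arm is 2.945·cos51.1° = 1.849 m → τ = 626.8 N·m clockwise.
Painter: 66.2×10 = 662 N at 4.9 m → arm 3.077 m → τ = 2037 N·m clockwise.
Wall normal N acts horizontally at the top; its moment arm is the height L sinθ = 5.89·sin51.1° = 4.584 m, counterclockwise.
Balancing moments: N × 4.584 = 2664, giving N = 581 N.

N_wall ≈ 581 N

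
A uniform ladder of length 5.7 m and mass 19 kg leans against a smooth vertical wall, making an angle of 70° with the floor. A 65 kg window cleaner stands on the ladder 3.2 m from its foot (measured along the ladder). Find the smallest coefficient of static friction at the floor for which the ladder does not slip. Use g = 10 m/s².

μ_min ≈ 0.199

About the foot of the ladder:
Ladder weight 19×10 = 190 N acts at 2.85 m along the ladder; its horizontal arm is 2.85·cos70° = 0.9748 m → τ = 185.2 N·m clockwise.
Window cleaner: 65×10 = 650 N at 3.2 m → arm 1.094 m → τ = 711.1 N·m clockwise.
Wall normal N acts horizontally at the top; its moment arm is the height L sinθ = 5.7·sin70° = 5.356 m, counterclockwise.
Balancing moments: N × 5.356 = 896.3, giving N = 167.3 N.
ΣFx = 0 ⇒ f = N_wall = 167.3 N. ΣFy = 0 ⇒ N_floor = 840 N.
μ_min = f / N_floor = 167.3 / 840 = 0.199.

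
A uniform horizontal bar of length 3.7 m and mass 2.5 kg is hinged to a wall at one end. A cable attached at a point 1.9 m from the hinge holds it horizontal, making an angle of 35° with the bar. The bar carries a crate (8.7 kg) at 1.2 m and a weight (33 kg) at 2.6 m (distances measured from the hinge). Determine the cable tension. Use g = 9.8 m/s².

T ≈ 907 N

Choose the hinge as the axis so the unknown hinge reaction has zero arm there.
Beam weight: 2.5 × 9.8 = 24.5 N down at 1.85 m → arm 1.85 m, τ = 24.5 × 1.85 = 45.33 N·m clockwise.
Crate: 8.7 × 9.8 = 85.26 N down at 1.2 m → arm 1.2 m, τ = 85.26 × 1.2 = 102.3 N·m clockwise.
Weight: 33 × 9.8 = 323.4 N down at 2.6 m → arm 2.6 m, τ = 323.4 × 2.6 = 840.8 N·m clockwise.
Total clockwise load moment = 988.4 N·m.
The cable tension T acts at 1.9 m; only its component perpendicular to the bar, T sinθ, produces torque. sin 35° = 0.5736.
Setting net torque to zero: T × 1.9 × 0.5736 = 988.4 → T = 988.4 / 1.09 = 907 N.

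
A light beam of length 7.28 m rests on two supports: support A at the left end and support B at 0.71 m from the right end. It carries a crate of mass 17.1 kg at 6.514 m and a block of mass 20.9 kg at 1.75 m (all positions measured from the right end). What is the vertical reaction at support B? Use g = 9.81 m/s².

R_B ≈ 192 N

Take moments about support A.
Crate: 17.1 × 9.81 = 167.8 N down at 6.514 m → arm 0.766 m, τ = 167.8 × 0.766 = 128.5 N·m clockwise.
Block: 20.9 × 9.81 = 205 N down at 1.75 m → arm 5.53 m, τ = 205 × 5.53 = 1134 N·m clockwise.
Net load moment about support A = 1262 N·m clockwise.
Reaction R at support B is upward at 0.71 m, arm 6.57 m → moment R × 6.57 counterclockwise.
Setting net torque to zero: R × 6.57 = 1262 → R = 192 N.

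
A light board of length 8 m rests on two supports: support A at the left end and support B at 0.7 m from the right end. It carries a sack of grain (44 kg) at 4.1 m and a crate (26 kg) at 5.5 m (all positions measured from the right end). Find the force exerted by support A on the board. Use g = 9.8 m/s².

Sum moments about support B (its reaction then has zero moment arm).
Sack of grain: 44 × 9.8 = 431.2 N down at 4.1 m → arm 3.4 m, τ = 431.2 × 3.4 = 1466 N·m counterclockwise.
Crate: 26 × 9.8 = 254.8 N down at 5.5 m → arm 4.8 m, τ = 254.8 × 4.8 = 1223 N·m counterclockwise.
Net load moment about support B = 2689 N·m counterclockwise.
Reaction R at support A is upward at 8 m, arm 7.3 m → moment R × 7.3 clockwise.
Balancing moments: R × 7.3 = 2689, giving R = 368 N.

R_A ≈ 368 N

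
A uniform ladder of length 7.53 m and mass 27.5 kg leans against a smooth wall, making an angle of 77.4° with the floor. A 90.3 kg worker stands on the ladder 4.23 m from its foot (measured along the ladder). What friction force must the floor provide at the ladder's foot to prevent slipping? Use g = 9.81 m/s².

Taking torques about the foot of the ladder:
Ladder weight 27.5×9.81 = 269.8 N acts at 3.765 m along the ladder; its horizontal arm is 3.765·cos77.4° = 0.8213 m → τ = 221.6 N·m clockwise.
Worker: 90.3×9.81 = 885.8 N at 4.23 m → arm 0.9227 m → τ = 817.3 N·m clockwise.
Wall normal N acts horizontally at the top; its moment arm is the height L sinθ = 7.53·sin77.4° = 7.349 m, counterclockwise.
Balancing moments: N × 7.349 = 1039, giving N = 141 N.
ΣFx = 0: friction at the foot balances the wall's push, so f = N_wall = 141 N.

f ≈ 141 N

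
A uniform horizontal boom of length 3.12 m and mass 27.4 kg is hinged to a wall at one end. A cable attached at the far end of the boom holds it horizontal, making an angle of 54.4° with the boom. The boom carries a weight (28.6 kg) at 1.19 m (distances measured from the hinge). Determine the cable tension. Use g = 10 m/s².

About the hinge:
Beam weight: 27.4 × 10 = 274 N down at 1.56 m → arm 1.56 m, τ = 274 × 1.56 = 427.4 N·m clockwise.
Weight: 28.6 × 10 = 286 N down at 1.19 m → arm 1.19 m, τ = 286 × 1.19 = 340.3 N·m clockwise.
Total clockwise load moment = 767.7 N·m.
The cable tension T acts at 3.12 m; only its component perpendicular to the boom, T sinθ, produces torque. sin 54.4° = 0.8131.
For rotational equilibrium, T × 3.12 × 0.8131 = 767.7, so T = 767.7 / 2.537 = 303 N.

T ≈ 303 N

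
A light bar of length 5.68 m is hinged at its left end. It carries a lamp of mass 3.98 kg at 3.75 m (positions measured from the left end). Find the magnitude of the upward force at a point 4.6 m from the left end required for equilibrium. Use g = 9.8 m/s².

Take moments about the left end.
Lamp: 3.98 × 9.8 = 39 N down at 3.75 m → arm 3.75 m, τ = 39 × 3.75 = 146.2 N·m clockwise.
Net moment of the loads = 146.2 N·m clockwise.
The upward force F acts at a point 4.6 m from the left end, arm 4.6 m, giving F × 4.6 counterclockwise.
Balancing moments: F × 4.6 = 146.2, giving F = 146.2 / 4.6 = 31.8 N.

F ≈ 31.8 N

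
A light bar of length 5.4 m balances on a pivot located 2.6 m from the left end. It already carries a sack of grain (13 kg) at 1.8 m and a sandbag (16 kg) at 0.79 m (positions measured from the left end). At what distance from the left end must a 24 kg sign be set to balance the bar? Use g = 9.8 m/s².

Taking torques about the pivot (at 2.6 m from the left end):
Sack of grain: 13 × 9.8 = 127.4 N down at 1.8 m → arm 0.8 m, τ = 127.4 × 0.8 = 101.9 N·m counterclockwise.
Sandbag: 16 × 9.8 = 156.8 N down at 0.79 m → arm 1.81 m, τ = 156.8 × 1.81 = 283.8 N·m counterclockwise.
Net moment of existing loads = 385.7 N·m counterclockwise.
The sign weighs 24 × 9.8 = 235.2 N and must supply an equal clockwise moment, so its lever arm about the pivot is 385.7 / 235.2 = 1.64 m.
That puts it at 2.6 + 1.64 = 4.24 m from the left end.

x ≈ 4.24 m from the left end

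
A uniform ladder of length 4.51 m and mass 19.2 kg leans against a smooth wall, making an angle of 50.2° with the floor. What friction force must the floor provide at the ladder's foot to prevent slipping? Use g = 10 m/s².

f ≈ 80 N

About the foot of the ladder:
Ladder weight 19.2×10 = 192 N acts at 2.255 m along the ladder; its horizontal arm is 2.255·cos50.2° = 1.443 m → τ = 277.1 N·m clockwise.
Wall normal N acts horizontally at the top; its moment arm is the height L sinθ = 4.51·sin50.2° = 3.465 m, counterclockwise.
For rotational equilibrium, N × 3.465 = 277.1, so N = 80 N.
ΣFx = 0: friction at the foot balances the wall's push, so f = N_wall = 80 N.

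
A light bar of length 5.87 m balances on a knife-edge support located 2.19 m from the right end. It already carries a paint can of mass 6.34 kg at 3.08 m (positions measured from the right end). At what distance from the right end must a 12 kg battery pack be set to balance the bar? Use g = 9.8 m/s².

About the knife-edge support (at 2.19 m from the right end):
Paint can: 6.34 × 9.8 = 62.13 N down at 3.08 m → arm 0.89 m, τ = 62.13 × 0.89 = 55.3 N·m counterclockwise.
Net moment of existing loads = 55.3 N·m counterclockwise.
The battery pack weighs 12 × 9.8 = 117.6 N and must supply an equal clockwise moment, so its lever arm about the knife-edge support is 55.3 / 117.6 = 0.47 m.
That puts it at 2.19 − 0.47 = 1.72 m from the right end.

x ≈ 1.72 m from the right end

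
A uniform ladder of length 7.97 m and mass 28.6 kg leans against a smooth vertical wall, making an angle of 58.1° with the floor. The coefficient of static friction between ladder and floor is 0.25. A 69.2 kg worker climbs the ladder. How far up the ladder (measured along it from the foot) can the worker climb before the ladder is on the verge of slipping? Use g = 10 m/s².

d ≈ 2.88 m

Choose the foot of the ladder as the axis so the floor normal and friction both act there and drop out.
Ladder weight 28.6×10 = 286 N acts at 3.985 m along the ladder; its horizontal arm is 3.985·cos58.1° = 2.106 m → τ = 602.3 N·m clockwise.
Worker weight 69.2×10 = 692 N at distance d → arm d·cos58.1° → τ = 692·d·0.5284 clockwise.
Wall normal N at the top has arm L sinθ = 6.766 m counterclockwise, so Στ = 0 gives N·6.766 = 602.3 + 365.7·d.
ΣFy = 0 ⇒ N_floor = 978 N, so the maximum friction is μ_s·N_floor = 0.25×978 = 244.5 N. ΣFx = 0 ⇒ N_wall = f, so at the slipping point N = 244.5 N.
Substituting: 244.5×6.766 = 602.3 + 365.7·d ⇒ d = (1654 − 602.3) / 365.7 = 2.88 m.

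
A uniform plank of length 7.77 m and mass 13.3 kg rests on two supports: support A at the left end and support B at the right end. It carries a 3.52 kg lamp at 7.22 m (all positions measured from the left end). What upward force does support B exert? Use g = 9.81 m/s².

R_B ≈ 97.3 N

Sum moments about support A (its reaction then has zero moment arm).
Beam weight: 13.3 × 9.81 = 130.5 N down at 3.885 m → arm 3.885 m, τ = 130.5 × 3.885 = 507 N·m clockwise.
Lamp: 3.52 × 9.81 = 34.53 N down at 7.22 m → arm 7.22 m, τ = 34.53 × 7.22 = 249.3 N·m clockwise.
Net load moment about support A = 756.3 N·m clockwise.
Reaction R at support B is upward at 7.77 m, arm 7.77 m → moment R × 7.77 counterclockwise.
For rotational equilibrium, R × 7.77 = 756.3, so R = 97.3 N.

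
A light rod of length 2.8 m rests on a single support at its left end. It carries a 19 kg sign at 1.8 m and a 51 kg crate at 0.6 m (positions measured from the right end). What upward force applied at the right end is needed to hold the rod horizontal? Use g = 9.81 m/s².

F ≈ 460 N

About the left end:
Sign: 19 × 9.81 = 186.4 N down at 1.8 m → arm 1 m, τ = 186.4 × 1 = 186.4 N·m clockwise.
Crate: 51 × 9.81 = 500.3 N down at 0.6 m → arm 2.2 m, τ = 500.3 × 2.2 = 1101 N·m clockwise.
Net moment of the loads = 1287 N·m clockwise.
The upward force F acts at the right end, arm 2.8 m, giving F × 2.8 counterclockwise.
Στ = 0 ⇒ F × 2.8 = 1287 ⇒ F = 1287 / 2.8 = 460 N.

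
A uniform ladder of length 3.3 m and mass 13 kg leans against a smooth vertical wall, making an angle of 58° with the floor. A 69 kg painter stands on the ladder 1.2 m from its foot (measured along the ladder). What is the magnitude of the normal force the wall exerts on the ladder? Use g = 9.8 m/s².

N_wall ≈ 193 N

About the foot of the ladder:
Ladder weight 13×9.8 = 127.4 N acts at 1.65 m along the ladder; its horizontal arm is 1.65·cos58° = 0.8744 m → τ = 111.4 N·m clockwise.
Painter: 69×9.8 = 676.2 N at 1.2 m → arm 0.6359 m → τ = 430 N·m clockwise.
Wall normal N acts horizontally at the top; its moment arm is the height L sinθ = 3.3·sin58° = 2.799 m, counterclockwise.
Στ = 0 ⇒ N × 2.799 = 541.4 ⇒ N = 193 N.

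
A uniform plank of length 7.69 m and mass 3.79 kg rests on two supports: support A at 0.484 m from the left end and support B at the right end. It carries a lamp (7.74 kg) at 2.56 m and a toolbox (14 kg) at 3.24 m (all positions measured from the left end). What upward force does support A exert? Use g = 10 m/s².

About support B:
Beam weight: 3.79 × 10 = 37.9 N down at 3.845 m → arm 3.845 m, τ = 37.9 × 3.845 = 145.7 N·m counterclockwise.
Lamp: 7.74 × 10 = 77.4 N down at 2.56 m → arm 5.13 m, τ = 77.4 × 5.13 = 397.1 N·m counterclockwise.
Toolbox: 14 × 10 = 140 N down at 3.24 m → arm 4.45 m, τ = 140 × 4.45 = 623 N·m counterclockwise.
Net load moment about support B = 1166 N·m counterclockwise.
Reaction R at support A is upward at 0.484 m, arm 7.206 m → moment R × 7.206 clockwise.
Balancing moments: R × 7.206 = 1166, giving R = 162 N.

R_A ≈ 162 N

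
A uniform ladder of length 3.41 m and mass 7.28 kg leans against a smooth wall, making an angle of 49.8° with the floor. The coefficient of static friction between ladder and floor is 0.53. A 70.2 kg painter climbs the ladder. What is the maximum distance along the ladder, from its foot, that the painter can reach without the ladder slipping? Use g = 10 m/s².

d ≈ 2.18 m

Taking torques about the foot of the ladder:
Ladder weight 7.28×10 = 72.8 N acts at 1.705 m along the ladder; its horizontal arm is 1.705·cos49.8° = 1.101 m → τ = 80.15 N·m clockwise.
Painter weight 70.2×10 = 702 N at distance d → arm d·cos49.8° → τ = 702·d·0.6455 clockwise.
Wall normal N at the top has arm L sinθ = 2.605 m counterclockwise, so Στ = 0 gives N·2.605 = 80.15 + 453.1·d.
ΣFy = 0 ⇒ N_floor = 774.8 N, so the maximum friction is μ_s·N_floor = 0.53×774.8 = 410.6 N. ΣFx = 0 ⇒ N_wall = f, so at the slipping point N = 410.6 N.
Substituting: 410.6×2.605 = 80.15 + 453.1·d ⇒ d = (1070 − 80.15) / 453.1 = 2.18 m.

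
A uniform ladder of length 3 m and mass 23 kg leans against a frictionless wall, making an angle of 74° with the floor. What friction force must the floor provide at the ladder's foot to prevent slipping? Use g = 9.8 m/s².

Choose the foot of the ladder as the axis so the floor normal and friction both act there and drop out.
Ladder weight 23×9.8 = 225.4 N acts at 1.5 m along the ladder; its horizontal arm is 1.5·cos74° = 0.4135 m → τ = 93.2 N·m clockwise.
Wall normal N acts horizontally at the top; its moment arm is the height L sinθ = 3·sin74° = 2.884 m, counterclockwise.
Setting net torque to zero: N × 2.884 = 93.2 → N = 32.3 N.
ΣFx = 0: friction at the foot balances the wall's push, so f = N_wall = 32.3 N.

f ≈ 32.3 N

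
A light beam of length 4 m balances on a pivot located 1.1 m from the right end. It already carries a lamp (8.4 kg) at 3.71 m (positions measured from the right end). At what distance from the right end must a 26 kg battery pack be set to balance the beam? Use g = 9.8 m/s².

x ≈ 0.257 m from the right end

Taking torques about the pivot (at 1.1 m from the right end):
Lamp: 8.4 × 9.8 = 82.32 N down at 3.71 m → arm 2.61 m, τ = 82.32 × 2.61 = 214.9 N·m counterclockwise.
Net moment of existing loads = 214.9 N·m counterclockwise.
The battery pack weighs 26 × 9.8 = 254.8 N and must supply an equal clockwise moment, so its lever arm about the pivot is 214.9 / 254.8 = 0.843 m.
That puts it at 1.1 − 0.843 = 0.257 m from the right end.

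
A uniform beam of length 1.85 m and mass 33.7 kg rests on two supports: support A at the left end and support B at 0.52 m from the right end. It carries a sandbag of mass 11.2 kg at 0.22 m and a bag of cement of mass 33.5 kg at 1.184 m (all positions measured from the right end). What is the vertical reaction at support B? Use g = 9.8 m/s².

R_B ≈ 529 N

Sum moments about support A (its reaction then has zero moment arm).
Beam weight: 33.7 × 9.8 = 330.3 N down at 0.925 m → arm 0.925 m, τ = 330.3 × 0.925 = 305.5 N·m clockwise.
Sandbag: 11.2 × 9.8 = 109.8 N down at 0.22 m → arm 1.63 m, τ = 109.8 × 1.63 = 179 N·m clockwise.
Bag of cement: 33.5 × 9.8 = 328.3 N down at 1.184 m → arm 0.666 m, τ = 328.3 × 0.666 = 218.6 N·m clockwise.
Net load moment about support A = 703.1 N·m clockwise.
Reaction R at support B is upward at 0.52 m, arm 1.33 m → moment R × 1.33 counterclockwise.
For rotational equilibrium, R × 1.33 = 703.1, so R = 529 N.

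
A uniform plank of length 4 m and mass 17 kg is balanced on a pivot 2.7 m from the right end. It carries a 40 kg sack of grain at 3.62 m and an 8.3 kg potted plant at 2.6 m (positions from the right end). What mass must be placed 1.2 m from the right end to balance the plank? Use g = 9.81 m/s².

m ≈ 16 kg

About the pivot (at 2.7 m from the right end):
Beam weight: 17 × 9.81 = 166.8 N down at 2 m → arm 0.7 m, τ = 166.8 × 0.7 = 116.8 N·m clockwise.
Sack of grain: 40 × 9.81 = 392.4 N down at 3.62 m → arm 0.92 m, τ = 392.4 × 0.92 = 361 N·m counterclockwise.
Potted plant: 8.3 × 9.81 = 81.42 N down at 2.6 m → arm 0.1 m, τ = 81.42 × 0.1 = 8.142 N·m clockwise.
Net moment of known loads = 236.1 N·m counterclockwise.
An unknown mass m at 1.2 m has arm 1.5 m; its moment is m·g·1.5 clockwise.
Balancing moments: m × 9.81 × 1.5 = 236.1, giving m = 236.1 / (9.81 × 1.5) = 16 kg.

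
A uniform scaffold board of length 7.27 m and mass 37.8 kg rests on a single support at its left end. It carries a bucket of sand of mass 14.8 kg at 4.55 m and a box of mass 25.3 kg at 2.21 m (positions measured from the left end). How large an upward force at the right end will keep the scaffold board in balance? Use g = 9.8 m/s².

F ≈ 351 N

Choose the left end as the axis so the unknown pivot reaction has zero arm there.
Beam weight: 37.8 × 9.8 = 370.4 N down at 3.635 m → arm 3.635 m, τ = 370.4 × 3.635 = 1346 N·m clockwise.
Bucket of sand: 14.8 × 9.8 = 145 N down at 4.55 m → arm 4.55 m, τ = 145 × 4.55 = 659.8 N·m clockwise.
Box: 25.3 × 9.8 = 247.9 N down at 2.21 m → arm 2.21 m, τ = 247.9 × 2.21 = 547.9 N·m clockwise.
Net moment of the loads = 2554 N·m clockwise.
The upward force F acts at the right end, arm 7.27 m, giving F × 7.27 counterclockwise.
Setting net torque to zero: F × 7.27 = 2554 → F = 2554 / 7.27 = 351 N.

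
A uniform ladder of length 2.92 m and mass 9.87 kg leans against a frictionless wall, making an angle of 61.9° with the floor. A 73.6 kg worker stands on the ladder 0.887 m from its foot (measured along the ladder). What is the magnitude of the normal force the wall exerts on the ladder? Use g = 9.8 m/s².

Taking torques about the foot of the ladder:
Ladder weight 9.87×9.8 = 96.73 N acts at 1.46 m along the ladder; its horizontal arm is 1.46·cos61.9° = 0.6877 m → τ = 66.52 N·m clockwise.
Worker: 73.6×9.8 = 721.3 N at 0.887 m → arm 0.4178 m → τ = 301.4 N·m clockwise.
Wall normal N acts horizontally at the top; its moment arm is the height L sinθ = 2.92·sin61.9° = 2.576 m, counterclockwise.
For rotational equilibrium, N × 2.576 = 367.9, so N = 143 N.

N_wall ≈ 143 N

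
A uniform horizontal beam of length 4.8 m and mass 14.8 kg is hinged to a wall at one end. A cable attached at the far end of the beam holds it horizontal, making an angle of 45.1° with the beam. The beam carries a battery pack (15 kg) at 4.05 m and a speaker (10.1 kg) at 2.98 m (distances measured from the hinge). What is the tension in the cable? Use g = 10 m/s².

Taking torques about the hinge:
Beam weight: 14.8 × 10 = 148 N down at 2.4 m → arm 2.4 m, τ = 148 × 2.4 = 355.2 N·m clockwise.
Battery pack: 15 × 10 = 150 N down at 4.05 m → arm 4.05 m, τ = 150 × 4.05 = 607.5 N·m clockwise.
Speaker: 10.1 × 10 = 101 N down at 2.98 m → arm 2.98 m, τ = 101 × 2.98 = 301 N·m clockwise.
Total clockwise load moment = 1264 N·m.
The cable tension T acts at 4.8 m; only its component perpendicular to the beam, T sinθ, produces torque. sin 45.1° = 0.7083.
Balancing moments: T × 4.8 × 0.7083 = 1264, giving T = 1264 / 3.4 = 372 N.

T ≈ 372 N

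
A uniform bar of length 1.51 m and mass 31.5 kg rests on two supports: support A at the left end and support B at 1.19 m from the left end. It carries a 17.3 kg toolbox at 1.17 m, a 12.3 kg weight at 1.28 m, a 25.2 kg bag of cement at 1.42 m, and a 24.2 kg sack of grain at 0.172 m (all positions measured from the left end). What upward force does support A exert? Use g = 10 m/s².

R_A ≈ 267 N

Taking torques about support B:
Beam weight: 31.5 × 10 = 315 N down at 0.755 m → arm 0.435 m, τ = 315 × 0.435 = 137 N·m counterclockwise.
Toolbox: 17.3 × 10 = 173 N down at 1.17 m → arm 0.02 m, τ = 173 × 0.02 = 3.46 N·m counterclockwise.
Weight: 12.3 × 10 = 123 N down at 1.28 m → arm 0.09 m, τ = 123 × 0.09 = 11.07 N·m clockwise.
Bag of cement: 25.2 × 10 = 252 N down at 1.42 m → arm 0.23 m, τ = 252 × 0.23 = 57.96 N·m clockwise.
Sack of grain: 24.2 × 10 = 242 N down at 0.172 m → arm 1.018 m, τ = 242 × 1.018 = 246.4 N·m counterclockwise.
Net load moment about support B = 317.8 N·m counterclockwise.
Reaction R at support A is upward at 0 m, arm 1.19 m → moment R × 1.19 clockwise.
Setting net torque to zero: R × 1.19 = 317.8 → R = 267 N.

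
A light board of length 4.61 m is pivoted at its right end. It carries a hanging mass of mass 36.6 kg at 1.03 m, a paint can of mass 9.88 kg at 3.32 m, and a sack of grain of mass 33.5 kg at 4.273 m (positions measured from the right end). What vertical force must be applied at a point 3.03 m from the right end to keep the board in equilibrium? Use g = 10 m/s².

F ≈ 705 N

Take moments about the right end.
Hanging mass: 36.6 × 10 = 366 N down at 1.03 m → arm 1.03 m, τ = 366 × 1.03 = 377 N·m counterclockwise.
Paint can: 9.88 × 10 = 98.8 N down at 3.32 m → arm 3.32 m, τ = 98.8 × 3.32 = 328 N·m counterclockwise.
Sack of grain: 33.5 × 10 = 335 N down at 4.273 m → arm 4.273 m, τ = 335 × 4.273 = 1431 N·m counterclockwise.
Net moment of the loads = 2136 N·m counterclockwise.
The upward force F acts at a point 3.03 m from the right end, arm 3.03 m, giving F × 3.03 clockwise.
Setting net torque to zero: F × 3.03 = 2136 → F = 2136 / 3.03 = 705 N.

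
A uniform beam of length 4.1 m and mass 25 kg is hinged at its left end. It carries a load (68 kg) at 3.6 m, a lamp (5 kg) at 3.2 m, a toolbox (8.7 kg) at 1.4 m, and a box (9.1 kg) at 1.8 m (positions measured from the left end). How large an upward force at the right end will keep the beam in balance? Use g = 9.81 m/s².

F ≈ 815 N

Sum moments about the left end (the unknown pivot reaction has zero arm there).
Beam weight: 25 × 9.81 = 245.2 N down at 2.05 m → arm 2.05 m, τ = 245.2 × 2.05 = 502.7 N·m clockwise.
Load: 68 × 9.81 = 667.1 N down at 3.6 m → arm 3.6 m, τ = 667.1 × 3.6 = 2402 N·m clockwise.
Lamp: 5 × 9.81 = 49.05 N down at 3.2 m → arm 3.2 m, τ = 49.05 × 3.2 = 157 N·m clockwise.
Toolbox: 8.7 × 9.81 = 85.35 N down at 1.4 m → arm 1.4 m, τ = 85.35 × 1.4 = 119.5 N·m clockwise.
Box: 9.1 × 9.81 = 89.27 N down at 1.8 m → arm 1.8 m, τ = 89.27 × 1.8 = 160.7 N·m clockwise.
Net moment of the loads = 3342 N·m clockwise.
The upward force F acts at the right end, arm 4.1 m, giving F × 4.1 counterclockwise.
Στ = 0 ⇒ F × 4.1 = 3342 ⇒ F = 3342 / 4.1 = 815 N.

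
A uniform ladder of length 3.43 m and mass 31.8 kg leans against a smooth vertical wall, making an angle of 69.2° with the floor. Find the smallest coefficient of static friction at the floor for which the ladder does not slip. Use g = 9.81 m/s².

Taking torques about the foot of the ladder:
Ladder weight 31.8×9.81 = 312 N acts at 1.715 m along the ladder; its horizontal arm is 1.715·cos69.2° = 0.609 m → τ = 190 N·m clockwise.
Wall normal N acts horizontally at the top; its moment arm is the height L sinθ = 3.43·sin69.2° = 3.206 m, counterclockwise.
For rotational equilibrium, N × 3.206 = 190, so N = 59.26 N.
ΣFx = 0 ⇒ f = N_wall = 59.26 N. ΣFy = 0 ⇒ N_floor = 312 N.
μ_min = f / N_floor = 59.26 / 312 = 0.19.

μ_min ≈ 0.19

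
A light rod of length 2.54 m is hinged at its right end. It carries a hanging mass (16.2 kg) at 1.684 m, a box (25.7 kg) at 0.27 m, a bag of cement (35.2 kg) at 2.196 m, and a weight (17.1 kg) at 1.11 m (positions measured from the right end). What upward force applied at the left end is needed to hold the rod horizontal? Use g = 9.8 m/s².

About the right end:
Hanging mass: 16.2 × 9.8 = 158.8 N down at 1.684 m → arm 1.684 m, τ = 158.8 × 1.684 = 267.4 N·m counterclockwise.
Box: 25.7 × 9.8 = 251.9 N down at 0.27 m → arm 0.27 m, τ = 251.9 × 0.27 = 68.01 N·m counterclockwise.
Bag of cement: 35.2 × 9.8 = 345 N down at 2.196 m → arm 2.196 m, τ = 345 × 2.196 = 757.6 N·m counterclockwise.
Weight: 17.1 × 9.8 = 167.6 N down at 1.11 m → arm 1.11 m, τ = 167.6 × 1.11 = 186 N·m counterclockwise.
Net moment of the loads = 1279 N·m counterclockwise.
The upward force F acts at the left end, arm 2.54 m, giving F × 2.54 clockwise.
Στ = 0 ⇒ F × 2.54 = 1279 ⇒ F = 1279 / 2.54 = 504 N.

F ≈ 504 N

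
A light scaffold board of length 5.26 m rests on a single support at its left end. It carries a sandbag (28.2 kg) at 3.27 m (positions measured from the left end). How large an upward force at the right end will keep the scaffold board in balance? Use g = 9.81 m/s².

Taking torques about the left end:
Sandbag: 28.2 × 9.81 = 276.6 N down at 3.27 m → arm 3.27 m, τ = 276.6 × 3.27 = 904.5 N·m clockwise.
Net moment of the loads = 904.5 N·m clockwise.
The upward force F acts at the right end, arm 5.26 m, giving F × 5.26 counterclockwise.
For rotational equilibrium, F × 5.26 = 904.5, so F = 904.5 / 5.26 = 172 N.

F ≈ 172 N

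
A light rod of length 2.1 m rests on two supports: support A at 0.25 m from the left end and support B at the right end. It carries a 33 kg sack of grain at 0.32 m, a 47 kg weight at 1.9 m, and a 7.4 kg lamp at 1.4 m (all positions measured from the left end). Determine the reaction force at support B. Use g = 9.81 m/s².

R_B ≈ 469 N

Taking torques about support A:
Sack of grain: 33 × 9.81 = 323.7 N down at 0.32 m → arm 0.07 m, τ = 323.7 × 0.07 = 22.66 N·m clockwise.
Weight: 47 × 9.81 = 461.1 N down at 1.9 m → arm 1.65 m, τ = 461.1 × 1.65 = 760.8 N·m clockwise.
Lamp: 7.4 × 9.81 = 72.59 N down at 1.4 m → arm 1.15 m, τ = 72.59 × 1.15 = 83.48 N·m clockwise.
Net load moment about support A = 866.9 N·m clockwise.
Reaction R at support B is upward at 2.1 m, arm 1.85 m → moment R × 1.85 counterclockwise.
For rotational equilibrium, R × 1.85 = 866.9, so R = 469 N.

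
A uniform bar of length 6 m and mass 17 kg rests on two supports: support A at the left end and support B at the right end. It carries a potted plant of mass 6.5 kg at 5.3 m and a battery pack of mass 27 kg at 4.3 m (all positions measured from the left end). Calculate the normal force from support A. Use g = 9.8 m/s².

Take moments about support B.
Beam weight: 17 × 9.8 = 166.6 N down at 3 m → arm 3 m, τ = 166.6 × 3 = 499.8 N·m counterclockwise.
Potted plant: 6.5 × 9.8 = 63.7 N down at 5.3 m → arm 0.7 m, τ = 63.7 × 0.7 = 44.59 N·m counterclockwise.
Battery pack: 27 × 9.8 = 264.6 N down at 4.3 m → arm 1.7 m, τ = 264.6 × 1.7 = 449.8 N·m counterclockwise.
Net load moment about support B = 994.2 N·m counterclockwise.
Reaction R at support A is upward at 0 m, arm 6 m → moment R × 6 clockwise.
Balancing moments: R × 6 = 994.2, giving R = 166 N.

R_A ≈ 166 N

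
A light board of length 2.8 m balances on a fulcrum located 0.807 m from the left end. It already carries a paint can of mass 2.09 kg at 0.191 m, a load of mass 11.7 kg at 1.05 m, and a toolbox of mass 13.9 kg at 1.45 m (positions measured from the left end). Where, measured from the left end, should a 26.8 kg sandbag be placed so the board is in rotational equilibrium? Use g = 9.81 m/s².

x ≈ 0.415 m from the left end

Taking torques about the fulcrum (at 0.807 m from the left end):
Paint can: 2.09 × 9.81 = 20.5 N down at 0.191 m → arm 0.616 m, τ = 20.5 × 0.616 = 12.63 N·m counterclockwise.
Load: 11.7 × 9.81 = 114.8 N down at 1.05 m → arm 0.243 m, τ = 114.8 × 0.243 = 27.9 N·m clockwise.
Toolbox: 13.9 × 9.81 = 136.4 N down at 1.45 m → arm 0.643 m, τ = 136.4 × 0.643 = 87.71 N·m clockwise.
Net moment of existing loads = 103 N·m clockwise.
The sandbag weighs 26.8 × 9.81 = 262.9 N and must supply an equal counterclockwise moment, so its lever arm about the fulcrum is 103 / 262.9 = 0.392 m.
That puts it at 0.807 − 0.392 = 0.415 m from the left end.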